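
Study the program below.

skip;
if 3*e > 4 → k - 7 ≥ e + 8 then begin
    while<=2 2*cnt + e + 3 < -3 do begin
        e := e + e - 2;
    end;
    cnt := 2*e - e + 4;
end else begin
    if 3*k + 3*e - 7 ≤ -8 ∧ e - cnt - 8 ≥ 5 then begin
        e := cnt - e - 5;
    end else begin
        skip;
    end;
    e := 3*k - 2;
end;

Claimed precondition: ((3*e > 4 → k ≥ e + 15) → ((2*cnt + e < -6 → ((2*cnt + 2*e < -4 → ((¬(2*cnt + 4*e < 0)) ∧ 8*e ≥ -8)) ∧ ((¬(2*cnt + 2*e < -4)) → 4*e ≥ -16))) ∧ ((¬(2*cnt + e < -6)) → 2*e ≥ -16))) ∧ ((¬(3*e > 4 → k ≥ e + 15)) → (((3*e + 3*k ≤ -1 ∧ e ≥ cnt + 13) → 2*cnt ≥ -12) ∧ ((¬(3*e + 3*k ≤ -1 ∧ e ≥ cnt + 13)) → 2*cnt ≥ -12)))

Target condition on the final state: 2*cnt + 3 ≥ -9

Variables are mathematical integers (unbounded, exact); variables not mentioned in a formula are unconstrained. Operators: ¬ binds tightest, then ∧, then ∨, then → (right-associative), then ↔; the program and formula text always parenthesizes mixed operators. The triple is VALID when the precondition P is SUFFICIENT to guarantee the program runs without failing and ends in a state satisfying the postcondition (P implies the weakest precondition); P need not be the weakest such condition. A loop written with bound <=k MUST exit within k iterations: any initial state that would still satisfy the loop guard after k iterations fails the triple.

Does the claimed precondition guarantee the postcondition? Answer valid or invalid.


Working backward. After the program, the postcondition 2*cnt + 3 ≥ -9 must hold; in canonical form it is 2*cnt ≥ -12.
Then branch requires (2*cnt + e < -6 → ((2*cnt + 2*e < -4 → ((¬(2*cnt + 4*e < 0)) ∧ 8*e ≥ -8)) ∧ ((¬(2*cnt + 2*e < -4)) → 4*e ≥ -16))) ∧ ((¬(2*cnt + e < -6)) → 2*e ≥ -20); else branch requires ((3*e + 3*k ≤ -1 ∧ e ≥ cnt + 13) → 2*cnt ≥ -12) ∧ ((¬(3*e + 3*k ≤ -1 ∧ e ≥ cnt + 13)) → 2*cnt ≥ -12).
Before the if: ((3*e > 4 → k ≥ e + 15) → ((2*cnt + e < -6 → ((2*cnt + 2*e < -4 → ((¬(2*cnt + 4*e < 0)) ∧ 8*e ≥ -8)) ∧ ((¬(2*cnt + 2*e < -4)) → 4*e ≥ -16))) ∧ ((¬(2*cnt + e < -6)) → 2*e ≥ -20))) ∧ ((¬(3*e > 4 → k ≥ e + 15)) → (((3*e + 3*k ≤ -1 ∧ e ≥ cnt + 13) → 2*cnt ≥ -12) ∧ ((¬(3*e + 3*k ≤ -1 ∧ e ≥ cnt + 13)) → 2*cnt ≥ -12)))
Before skip: ((3*e > 4 → k ≥ e + 15) → ((2*cnt + e < -6 → ((2*cnt + 2*e < -4 → ((¬(2*cnt + 4*e < 0)) ∧ 8*e ≥ -8)) ∧ ((¬(2*cnt + 2*e < -4)) → 4*e ≥ -16))) ∧ ((¬(2*cnt + e < -6)) → 2*e ≥ -20))) ∧ ((¬(3*e > 4 → k ≥ e + 15)) → (((3*e + 3*k ≤ -1 ∧ e ≥ cnt + 13) → 2*cnt ≥ -12) ∧ ((¬(3*e + 3*k ≤ -1 ∧ e ≥ cnt + 13)) → 2*cnt ≥ -12)))
The weakest precondition is ((3*e > 4 → k ≥ e + 15) → ((2*cnt + e < -6 → ((2*cnt + 2*e < -4 → ((¬(2*cnt + 4*e < 0)) ∧ 8*e ≥ -8)) ∧ ((¬(2*cnt + 2*e < -4)) → 4*e ≥ -16))) ∧ ((¬(2*cnt + e < -6)) → 2*e ≥ -20))) ∧ ((¬(3*e > 4 → k ≥ e + 15)) → (((3*e + 3*k ≤ -1 ∧ e ≥ cnt + 13) → 2*cnt ≥ -12) ∧ ((¬(3*e + 3*k ≤ -1 ∧ e ≥ cnt + 13)) → 2*cnt ≥ -12))).
Check whether ((3*e > 4 → k ≥ e + 15) → ((2*cnt + e < -6 → ((2*cnt + 2*e < -4 → ((¬(2*cnt + 4*e < 0)) ∧ 8*e ≥ -8)) ∧ ((¬(2*cnt + 2*e < -4)) → 4*e ≥ -16))) ∧ ((¬(2*cnt + e < -6)) → 2*e ≥ -16))) ∧ ((¬(3*e > 4 → k ≥ e + 15)) → (((3*e + 3*k ≤ -1 ∧ e ≥ cnt + 13) → 2*cnt ≥ -12) ∧ ((¬(3*e + 3*k ≤ -1 ∧ e ≥ cnt + 13)) → 2*cnt ≥ -12))) implies it.
Every state satisfying the precondition satisfies the weakest precondition: the implication holds.
Answer: valid


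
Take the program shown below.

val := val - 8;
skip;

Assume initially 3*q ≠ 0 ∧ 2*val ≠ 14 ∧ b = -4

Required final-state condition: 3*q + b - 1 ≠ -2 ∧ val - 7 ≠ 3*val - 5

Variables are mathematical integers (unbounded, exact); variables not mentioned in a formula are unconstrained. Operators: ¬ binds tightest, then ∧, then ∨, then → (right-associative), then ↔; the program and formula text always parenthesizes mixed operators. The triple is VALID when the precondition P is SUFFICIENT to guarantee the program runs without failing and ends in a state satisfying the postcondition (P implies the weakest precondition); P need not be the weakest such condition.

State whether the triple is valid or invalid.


Working backward. After the program, the postcondition 3*q + b - 1 ≠ -2 ∧ val - 7 ≠ 3*val - 5 must hold; in canonical form it is b + 3*q ≠ -1 ∧ 2*val ≠ -2.
Before skip: b + 3*q ≠ -1 ∧ 2*val ≠ -2
Before val := val - 8: b + 3*q ≠ -1 ∧ 2*val ≠ 14
The weakest precondition is b + 3*q ≠ -1 ∧ 2*val ≠ 14.
Check whether 3*q ≠ 0 ∧ 2*val ≠ 14 ∧ b = -4 implies it.
Countermodel: at the initial state b = -4, q = 1, val = 8, the precondition holds but the weakest precondition fails.
Answer: invalid


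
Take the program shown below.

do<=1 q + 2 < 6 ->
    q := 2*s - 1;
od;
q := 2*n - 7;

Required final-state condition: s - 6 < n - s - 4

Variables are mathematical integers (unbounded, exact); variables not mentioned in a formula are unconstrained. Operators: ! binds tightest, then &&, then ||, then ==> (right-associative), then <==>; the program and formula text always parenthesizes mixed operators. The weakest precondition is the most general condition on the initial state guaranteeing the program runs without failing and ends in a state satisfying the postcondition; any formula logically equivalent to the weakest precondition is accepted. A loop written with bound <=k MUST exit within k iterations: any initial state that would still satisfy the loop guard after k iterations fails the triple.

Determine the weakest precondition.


Working backward. After the program, the postcondition s - 6 < n - s - 4 must hold; in canonical form it is 2*s < n + 2.
Before q := 2*n - 7: 2*s < n + 2
Before the loop (bound <=1), unroll the exhaustion recursion (WP_0 = exit-now case; WP_j = one more guarded iteration, up to j = 1):
  WP_0: (!(q < 4)) && 2*s < n + 2
  WP_1: (q < 4 ==> ((!(2*s < 5)) && 2*s < n + 2)) && ((!(q < 4)) ==> 2*s < n + 2)
So before the loop: (q < 4 ==> ((!(2*s < 5)) && 2*s < n + 2)) && ((!(q < 4)) ==> 2*s < n + 2)
Answer: WP = (q < 4 ==> ((!(2*s < 5)) && 2*s < n + 2)) && ((!(q < 4)) ==> 2*s < n + 2)


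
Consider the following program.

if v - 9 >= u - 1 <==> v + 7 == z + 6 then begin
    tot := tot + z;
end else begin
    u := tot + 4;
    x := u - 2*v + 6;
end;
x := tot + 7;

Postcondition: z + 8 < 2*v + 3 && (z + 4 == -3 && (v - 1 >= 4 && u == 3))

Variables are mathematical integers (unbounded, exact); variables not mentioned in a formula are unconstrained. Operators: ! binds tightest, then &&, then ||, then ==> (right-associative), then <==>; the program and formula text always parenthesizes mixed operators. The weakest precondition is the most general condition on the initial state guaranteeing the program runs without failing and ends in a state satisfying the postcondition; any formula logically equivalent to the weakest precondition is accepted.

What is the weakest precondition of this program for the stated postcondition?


Working backward. After the program, the postcondition z + 8 < 2*v + 3 && (z + 4 == -3 && (v - 1 >= 4 && u == 3)) must hold; in canonical form it is z < 2*v - 5 && z == -7 && v >= 5 && u == 3.
Before x := tot + 7: z < 2*v - 5 && z == -7 && v >= 5 && u == 3
Then branch requires z < 2*v - 5 && z == -7 && v >= 5 && u == 3; else branch requires z < 2*v - 5 && z == -7 && v >= 5 && tot == -1.
Before the if: ((v >= u + 8 <==> v == z - 1) ==> (z < 2*v - 5 && z == -7 && v >= 5 && u == 3)) && ((!(v >= u + 8 <==> v == z - 1)) ==> (z < 2*v - 5 && z == -7 && v >= 5 && tot == -1))
Answer: WP = ((v >= u + 8 <==> v == z - 1) ==> (z < 2*v - 5 && z == -7 && v >= 5 && u == 3)) && ((!(v >= u + 8 <==> v == z - 1)) ==> (z < 2*v - 5 && z == -7 && v >= 5 && tot == -1))


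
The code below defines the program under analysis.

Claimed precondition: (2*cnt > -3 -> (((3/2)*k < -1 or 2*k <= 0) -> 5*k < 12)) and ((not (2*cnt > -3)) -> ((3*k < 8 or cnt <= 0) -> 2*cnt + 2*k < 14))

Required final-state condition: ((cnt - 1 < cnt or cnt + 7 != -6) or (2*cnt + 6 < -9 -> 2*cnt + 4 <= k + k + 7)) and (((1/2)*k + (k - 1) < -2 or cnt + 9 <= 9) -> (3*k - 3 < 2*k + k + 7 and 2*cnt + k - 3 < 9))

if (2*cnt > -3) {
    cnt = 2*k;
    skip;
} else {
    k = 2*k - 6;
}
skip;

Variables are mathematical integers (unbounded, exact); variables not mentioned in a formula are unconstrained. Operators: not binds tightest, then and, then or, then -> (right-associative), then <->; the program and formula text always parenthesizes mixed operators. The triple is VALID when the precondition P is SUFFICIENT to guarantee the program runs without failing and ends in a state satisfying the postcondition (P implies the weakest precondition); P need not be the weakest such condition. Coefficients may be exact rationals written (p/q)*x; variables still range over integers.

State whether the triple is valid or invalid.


Working backward. After the program, the postcondition ((cnt - 1 < cnt or cnt + 7 != -6) or (2*cnt + 6 < -9 -> 2*cnt + 4 <= k + k + 7)) and (((1/2)*k + (k - 1) < -2 or cnt + 9 <= 9) -> (3*k - 3 < 2*k + k + 7 and 2*cnt + k - 3 < 9)) must hold; in canonical form it is ((3/2)*k < -1 or cnt <= 0) -> 2*cnt + k < 12.
Before skip: ((3/2)*k < -1 or cnt <= 0) -> 2*cnt + k < 12
Then branch requires ((3/2)*k < -1 or 2*k <= 0) -> 5*k < 12; else branch requires (3*k < 8 or cnt <= 0) -> 2*cnt + 2*k < 18.
Before the if: (2*cnt > -3 -> (((3/2)*k < -1 or 2*k <= 0) -> 5*k < 12)) and ((not (2*cnt > -3)) -> ((3*k < 8 or cnt <= 0) -> 2*cnt + 2*k < 18))
The weakest precondition is (2*cnt > -3 -> (((3/2)*k < -1 or 2*k <= 0) -> 5*k < 12)) and ((not (2*cnt > -3)) -> ((3*k < 8 or cnt <= 0) -> 2*cnt + 2*k < 18)).
Check whether (2*cnt > -3 -> (((3/2)*k < -1 or 2*k <= 0) -> 5*k < 12)) and ((not (2*cnt > -3)) -> ((3*k < 8 or cnt <= 0) -> 2*cnt + 2*k < 14)) implies it.
Every state satisfying the precondition satisfies the weakest precondition: the implication holds.
Answer: valid


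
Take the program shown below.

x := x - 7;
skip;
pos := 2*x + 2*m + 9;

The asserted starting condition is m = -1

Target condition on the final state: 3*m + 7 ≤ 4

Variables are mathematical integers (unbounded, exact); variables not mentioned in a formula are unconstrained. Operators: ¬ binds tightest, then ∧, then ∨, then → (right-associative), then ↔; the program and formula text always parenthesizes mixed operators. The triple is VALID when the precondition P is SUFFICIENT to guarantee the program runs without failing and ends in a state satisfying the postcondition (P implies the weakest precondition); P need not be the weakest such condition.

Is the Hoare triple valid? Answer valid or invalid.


Working backward. After the program, the postcondition 3*m + 7 ≤ 4 must hold; in canonical form it is 3*m ≤ -3.
Before pos := 2*x + 2*m + 9: 3*m ≤ -3
Before skip: 3*m ≤ -3
Before x := x - 7: 3*m ≤ -3
The weakest precondition is 3*m ≤ -3.
Check whether m = -1 implies it.
Every state satisfying the precondition satisfies the weakest precondition: the implication holds.
Answer: valid


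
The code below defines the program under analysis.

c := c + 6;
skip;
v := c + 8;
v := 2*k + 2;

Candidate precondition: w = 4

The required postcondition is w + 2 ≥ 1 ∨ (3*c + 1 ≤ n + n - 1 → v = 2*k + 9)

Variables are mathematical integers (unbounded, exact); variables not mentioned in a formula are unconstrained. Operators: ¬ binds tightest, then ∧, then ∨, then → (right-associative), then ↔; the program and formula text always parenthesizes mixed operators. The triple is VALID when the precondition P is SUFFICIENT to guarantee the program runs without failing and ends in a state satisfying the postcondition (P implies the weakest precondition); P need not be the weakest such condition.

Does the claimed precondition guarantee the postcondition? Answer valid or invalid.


Working backward. After the program, the postcondition w + 2 ≥ 1 ∨ (3*c + 1 ≤ n + n - 1 → v = 2*k + 9) must hold; in canonical form it is w ≥ -1 ∨ (3*c ≤ 2*n - 2 → v = 2*k + 9).
Before v := 2*k + 2: w ≥ -1 ∨ (¬(3*c ≤ 2*n - 2))
Before v := c + 8: w ≥ -1 ∨ (¬(3*c ≤ 2*n - 2))
Before skip: w ≥ -1 ∨ (¬(3*c ≤ 2*n - 2))
Before c := c + 6: w ≥ -1 ∨ (¬(3*c ≤ 2*n - 20))
The weakest precondition is w ≥ -1 ∨ (¬(3*c ≤ 2*n - 20)).
Check whether w = 4 implies it.
Every state satisfying the precondition satisfies the weakest precondition: the implication holds.
Answer: valid


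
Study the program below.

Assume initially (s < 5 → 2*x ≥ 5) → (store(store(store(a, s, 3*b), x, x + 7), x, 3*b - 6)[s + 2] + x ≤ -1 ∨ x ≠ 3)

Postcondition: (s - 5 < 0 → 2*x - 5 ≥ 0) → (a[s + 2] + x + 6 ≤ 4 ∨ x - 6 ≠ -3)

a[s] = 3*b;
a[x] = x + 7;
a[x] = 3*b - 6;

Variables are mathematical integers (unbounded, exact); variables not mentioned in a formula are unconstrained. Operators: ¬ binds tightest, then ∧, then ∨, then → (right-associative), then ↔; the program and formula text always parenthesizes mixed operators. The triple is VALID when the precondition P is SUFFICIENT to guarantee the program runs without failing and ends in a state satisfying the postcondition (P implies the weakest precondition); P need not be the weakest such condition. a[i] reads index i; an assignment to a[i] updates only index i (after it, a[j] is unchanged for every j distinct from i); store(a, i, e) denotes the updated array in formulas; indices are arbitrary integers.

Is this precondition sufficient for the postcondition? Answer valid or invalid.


Working backward. After the program, the postcondition (s - 5 < 0 → 2*x - 5 ≥ 0) → (a[s + 2] + x + 6 ≤ 4 ∨ x - 6 ≠ -3) must hold; in canonical form it is (s < 5 → 2*x ≥ 5) → (a[s + 2] + x ≤ -2 ∨ x ≠ 3).
Before a[x] := 3*b - 6: (s < 5 → 2*x ≥ 5) → (store(a, x, 3*b - 6)[s + 2] + x ≤ -2 ∨ x ≠ 3)
Before a[x] := x + 7: (s < 5 → 2*x ≥ 5) → (store(store(a, x, x + 7), x, 3*b - 6)[s + 2] + x ≤ -2 ∨ x ≠ 3)
Before a[s] := 3*b: (s < 5 → 2*x ≥ 5) → (store(store(store(a, s, 3*b), x, x + 7), x, 3*b - 6)[s + 2] + x ≤ -2 ∨ x ≠ 3)
The weakest precondition is (s < 5 → 2*x ≥ 5) → (store(store(store(a, s, 3*b), x, x + 7), x, 3*b - 6)[s + 2] + x ≤ -2 ∨ x ≠ 3).
Check whether (s < 5 → 2*x ≥ 5) → (store(store(store(a, s, 3*b), x, x + 7), x, 3*b - 6)[s + 2] + x ≤ -1 ∨ x ≠ 3) implies it.
Countermodel: at the initial state a = {[-15215] = 4, [-15213] = -4, [3] = 4, elsewhere 4}, b = 0, s = -15215, x = 3, the precondition holds but the weakest precondition fails.
Answer: invalid


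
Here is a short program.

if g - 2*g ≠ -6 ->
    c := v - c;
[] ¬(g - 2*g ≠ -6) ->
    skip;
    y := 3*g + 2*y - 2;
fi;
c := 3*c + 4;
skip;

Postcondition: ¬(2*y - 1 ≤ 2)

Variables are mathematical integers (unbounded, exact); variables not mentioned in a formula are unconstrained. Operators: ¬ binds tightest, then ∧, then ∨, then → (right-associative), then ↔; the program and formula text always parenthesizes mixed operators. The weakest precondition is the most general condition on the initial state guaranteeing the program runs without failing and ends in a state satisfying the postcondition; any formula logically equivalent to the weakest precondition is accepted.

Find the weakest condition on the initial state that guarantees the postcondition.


Working backward. After the program, the postcondition ¬(2*y - 1 ≤ 2) must hold; in canonical form it is ¬(2*y ≤ 3).
Before skip: ¬(2*y ≤ 3)
Before c := 3*c + 4: ¬(2*y ≤ 3)
Then branch requires ¬(2*y ≤ 3); else branch requires ¬(6*g + 4*y ≤ 7).
Before the if: (g ≠ 6 → (¬(2*y ≤ 3))) ∧ ((¬(g ≠ 6)) → (¬(6*g + 4*y ≤ 7)))
Answer: WP = (g ≠ 6 → (¬(2*y ≤ 3))) ∧ ((¬(g ≠ 6)) → (¬(6*g + 4*y ≤ 7)))


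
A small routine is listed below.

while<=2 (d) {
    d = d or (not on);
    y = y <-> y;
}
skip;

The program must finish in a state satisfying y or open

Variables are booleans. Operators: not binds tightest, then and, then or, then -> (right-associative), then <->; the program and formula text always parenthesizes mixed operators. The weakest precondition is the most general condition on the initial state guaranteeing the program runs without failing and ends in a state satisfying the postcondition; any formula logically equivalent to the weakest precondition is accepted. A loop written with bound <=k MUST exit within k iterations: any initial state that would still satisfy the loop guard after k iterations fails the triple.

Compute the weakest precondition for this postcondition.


Working backward. After the program, y or open must hold.
Before skip: y or open
Before the loop (bound <=2), unroll the exhaustion recursion (WP_0 = exit-now case; WP_j = one more guarded iteration, up to j = 2):
  WP_0: (not d) and (y or open)
  WP_1: (d -> (not (d or (not on)))) and ((not d) -> (y or open))
  WP_2: (d -> ((d or (not on)) -> (not (d or (not on))))) and ((not d) -> (y or open))
So before the loop: (d -> ((d or (not on)) -> (not (d or (not on))))) and ((not d) -> (y or open))
Answer: WP = (d -> ((d or (not on)) -> (not (d or (not on))))) and ((not d) -> (y or open))


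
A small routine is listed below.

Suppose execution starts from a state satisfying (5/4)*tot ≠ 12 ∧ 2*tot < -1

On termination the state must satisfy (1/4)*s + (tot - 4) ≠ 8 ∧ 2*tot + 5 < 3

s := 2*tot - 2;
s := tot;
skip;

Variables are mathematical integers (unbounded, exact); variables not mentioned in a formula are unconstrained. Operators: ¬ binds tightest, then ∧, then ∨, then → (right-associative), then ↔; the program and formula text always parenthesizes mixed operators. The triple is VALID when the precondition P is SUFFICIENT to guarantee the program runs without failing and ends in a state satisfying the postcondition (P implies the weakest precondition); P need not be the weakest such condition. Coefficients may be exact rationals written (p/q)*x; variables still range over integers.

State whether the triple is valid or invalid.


Working backward. After the program, the postcondition (1/4)*s + (tot - 4) ≠ 8 ∧ 2*tot + 5 < 3 must hold; in canonical form it is (1/4)*s + tot ≠ 12 ∧ 2*tot < -2.
Before skip: (1/4)*s + tot ≠ 12 ∧ 2*tot < -2
Before s := tot: (5/4)*tot ≠ 12 ∧ 2*tot < -2
Before s := 2*tot - 2: (5/4)*tot ≠ 12 ∧ 2*tot < -2
The weakest precondition is (5/4)*tot ≠ 12 ∧ 2*tot < -2.
Check whether (5/4)*tot ≠ 12 ∧ 2*tot < -1 implies it.
Countermodel: at the initial state tot = -1, the precondition holds but the weakest precondition fails.
Answer: invalid


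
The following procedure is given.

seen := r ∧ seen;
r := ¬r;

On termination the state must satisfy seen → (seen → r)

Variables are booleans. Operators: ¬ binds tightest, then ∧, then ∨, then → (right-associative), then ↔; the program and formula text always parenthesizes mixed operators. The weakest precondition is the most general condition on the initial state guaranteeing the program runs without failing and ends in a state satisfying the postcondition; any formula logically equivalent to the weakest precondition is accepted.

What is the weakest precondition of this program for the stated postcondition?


Working backward. After the program, seen → (seen → r) must hold.
Before r := ¬r: seen → (seen → (¬r))
Before seen := r ∧ seen: (r ∧ seen) → ((r ∧ seen) → (¬r))
Answer: WP = (r ∧ seen) → ((r ∧ seen) → (¬r))


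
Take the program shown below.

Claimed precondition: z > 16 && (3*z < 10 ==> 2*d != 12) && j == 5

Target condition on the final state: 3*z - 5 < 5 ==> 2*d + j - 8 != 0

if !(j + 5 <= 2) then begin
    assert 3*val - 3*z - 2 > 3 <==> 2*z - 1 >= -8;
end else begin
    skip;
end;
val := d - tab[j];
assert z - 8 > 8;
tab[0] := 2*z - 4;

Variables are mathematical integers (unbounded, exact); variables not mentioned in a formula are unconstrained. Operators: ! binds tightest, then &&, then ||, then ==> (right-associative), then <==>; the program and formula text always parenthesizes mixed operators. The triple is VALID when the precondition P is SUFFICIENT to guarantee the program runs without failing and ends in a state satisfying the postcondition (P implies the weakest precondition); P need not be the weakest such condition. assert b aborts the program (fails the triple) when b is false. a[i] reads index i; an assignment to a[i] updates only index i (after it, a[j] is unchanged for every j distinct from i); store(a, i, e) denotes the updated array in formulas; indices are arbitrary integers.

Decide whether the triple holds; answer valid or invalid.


Working backward. After the program, the postcondition 3*z - 5 < 5 ==> 2*d + j - 8 != 0 must hold; in canonical form it is 3*z < 10 ==> 2*d + j != 8.
Before tab[0] := 2*z - 4: 3*z < 10 ==> 2*d + j != 8
Before assert z - 8 > 8: z > 16 && (3*z < 10 ==> 2*d + j != 8)
Before val := d - tab[j]: z > 16 && (3*z < 10 ==> 2*d + j != 8)
Then branch requires (3*val > 3*z + 5 <==> 2*z >= -7) && z > 16 && (3*z < 10 ==> 2*d + j != 8); else branch requires z > 16 && (3*z < 10 ==> 2*d + j != 8).
Before the if: ((!(j <= -3)) ==> ((3*val > 3*z + 5 <==> 2*z >= -7) && z > 16 && (3*z < 10 ==> 2*d + j != 8))) && (j <= -3 ==> (z > 16 && (3*z < 10 ==> 2*d + j != 8)))
The weakest precondition is ((!(j <= -3)) ==> ((3*val > 3*z + 5 <==> 2*z >= -7) && z > 16 && (3*z < 10 ==> 2*d + j != 8))) && (j <= -3 ==> (z > 16 && (3*z < 10 ==> 2*d + j != 8))).
Check whether z > 16 && (3*z < 10 ==> 2*d != 12) && j == 5 implies it.
Countermodel: at the initial state d = 6, j = 5, val = 0, z = 17, the precondition holds but the weakest precondition fails.
Answer: invalid


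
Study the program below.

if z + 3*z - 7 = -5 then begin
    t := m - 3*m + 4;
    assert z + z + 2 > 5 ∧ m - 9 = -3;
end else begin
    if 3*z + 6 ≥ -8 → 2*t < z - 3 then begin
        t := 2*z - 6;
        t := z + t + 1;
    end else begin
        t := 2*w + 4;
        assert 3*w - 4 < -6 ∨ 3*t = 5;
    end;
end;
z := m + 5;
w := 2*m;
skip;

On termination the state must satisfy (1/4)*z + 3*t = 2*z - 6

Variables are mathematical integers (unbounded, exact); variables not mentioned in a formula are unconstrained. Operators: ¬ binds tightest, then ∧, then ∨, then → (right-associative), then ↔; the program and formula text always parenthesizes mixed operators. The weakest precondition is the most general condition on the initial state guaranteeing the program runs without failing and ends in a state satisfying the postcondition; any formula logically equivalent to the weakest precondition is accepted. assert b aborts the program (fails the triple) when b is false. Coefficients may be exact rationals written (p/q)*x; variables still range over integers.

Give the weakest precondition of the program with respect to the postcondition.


Working backward. After the program, the postcondition (1/4)*z + 3*t = 2*z - 6 must hold; in canonical form it is 3*t = (7/4)*z - 6.
Before skip: 3*t = (7/4)*z - 6
Before w := 2*m: 3*t = (7/4)*z - 6
Before z := m + 5: 3*t = (7/4)*m + 11/4
Then branch requires 2*z > 3 ∧ m = 6 ∧ (31/4)*m = 37/4; else branch requires ((3*z ≥ -14 → 2*t < z - 3) → 9*z = (7/4)*m + 71/4) ∧ ((¬(3*z ≥ -14 → 2*t < z - 3)) → ((3*w < -2 ∨ 6*w = -7) ∧ 6*w = (7/4)*m - 37/4)).
Before the if: (4*z = 2 → (2*z > 3 ∧ m = 6 ∧ (31/4)*m = 37/4)) ∧ ((¬(4*z = 2)) → (((3*z ≥ -14 → 2*t < z - 3) → 9*z = (7/4)*m + 71/4) ∧ ((¬(3*z ≥ -14 → 2*t < z - 3)) → ((3*w < -2 ∨ 6*w = -7) ∧ 6*w = (7/4)*m - 37/4))))
Answer: WP = (4*z = 2 → (2*z > 3 ∧ m = 6 ∧ (31/4)*m = 37/4)) ∧ ((¬(4*z = 2)) → (((3*z ≥ -14 → 2*t < z - 3) → 9*z = (7/4)*m + 71/4) ∧ ((¬(3*z ≥ -14 → 2*t < z - 3)) → ((3*w < -2 ∨ 6*w = -7) ∧ 6*w = (7/4)*m - 37/4))))


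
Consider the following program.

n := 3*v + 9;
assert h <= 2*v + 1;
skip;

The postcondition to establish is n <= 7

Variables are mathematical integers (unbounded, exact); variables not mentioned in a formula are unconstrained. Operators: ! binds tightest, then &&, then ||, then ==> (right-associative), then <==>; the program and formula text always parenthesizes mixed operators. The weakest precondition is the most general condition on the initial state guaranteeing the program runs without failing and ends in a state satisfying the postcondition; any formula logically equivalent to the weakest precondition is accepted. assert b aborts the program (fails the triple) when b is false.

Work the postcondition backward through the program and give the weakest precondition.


Working backward. After the program, n <= 7 must hold.
Before skip: n <= 7
Before assert h <= 2*v + 1: h <= 2*v + 1 && n <= 7
Before n := 3*v + 9: h <= 2*v + 1 && 3*v <= -2
Answer: WP = h <= 2*v + 1 && 3*v <= -2


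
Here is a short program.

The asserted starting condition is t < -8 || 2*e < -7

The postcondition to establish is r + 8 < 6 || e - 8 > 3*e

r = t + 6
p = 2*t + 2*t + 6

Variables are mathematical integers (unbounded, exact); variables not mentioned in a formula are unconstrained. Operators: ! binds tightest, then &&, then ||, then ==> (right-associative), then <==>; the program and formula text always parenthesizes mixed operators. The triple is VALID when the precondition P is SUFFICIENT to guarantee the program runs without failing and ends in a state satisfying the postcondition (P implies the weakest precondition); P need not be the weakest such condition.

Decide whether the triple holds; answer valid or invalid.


Working backward. After the program, the postcondition r + 8 < 6 || e - 8 > 3*e must hold; in canonical form it is r < -2 || 2*e < -8.
Before p := 2*t + 2*t + 6: r < -2 || 2*e < -8
Before r := t + 6: t < -8 || 2*e < -8
The weakest precondition is t < -8 || 2*e < -8.
Check whether t < -8 || 2*e < -7 implies it.
Countermodel: at the initial state e = -4, t = -8, the precondition holds but the weakest precondition fails.
Answer: invalid


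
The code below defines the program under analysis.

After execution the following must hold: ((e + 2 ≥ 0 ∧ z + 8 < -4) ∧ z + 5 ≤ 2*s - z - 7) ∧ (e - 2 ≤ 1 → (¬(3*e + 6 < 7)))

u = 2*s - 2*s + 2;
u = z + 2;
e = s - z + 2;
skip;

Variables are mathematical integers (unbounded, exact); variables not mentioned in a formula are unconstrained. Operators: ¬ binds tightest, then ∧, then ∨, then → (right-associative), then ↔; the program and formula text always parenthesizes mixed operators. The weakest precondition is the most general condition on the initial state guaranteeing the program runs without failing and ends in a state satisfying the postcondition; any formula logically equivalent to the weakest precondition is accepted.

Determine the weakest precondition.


Working backward. After the program, the postcondition ((e + 2 ≥ 0 ∧ z + 8 < -4) ∧ z + 5 ≤ 2*s - z - 7) ∧ (e - 2 ≤ 1 → (¬(3*e + 6 < 7))) must hold; in canonical form it is e ≥ -2 ∧ z < -12 ∧ 2*z ≤ 2*s - 12 ∧ (e ≤ 3 → (¬(3*e < 1))).
Before skip: e ≥ -2 ∧ z < -12 ∧ 2*z ≤ 2*s - 12 ∧ (e ≤ 3 → (¬(3*e < 1)))
Before e := s - z + 2: s ≥ z - 4 ∧ z < -12 ∧ 2*z ≤ 2*s - 12 ∧ (s ≤ z + 1 → (¬(3*s < 3*z - 5)))
Before u := z + 2: s ≥ z - 4 ∧ z < -12 ∧ 2*z ≤ 2*s - 12 ∧ (s ≤ z + 1 → (¬(3*s < 3*z - 5)))
Before u := 2*s - 2*s + 2: s ≥ z - 4 ∧ z < -12 ∧ 2*z ≤ 2*s - 12 ∧ (s ≤ z + 1 → (¬(3*s < 3*z - 5)))
Answer: WP = s ≥ z - 4 ∧ z < -12 ∧ 2*z ≤ 2*s - 12 ∧ (s ≤ z + 1 → (¬(3*s < 3*z - 5)))


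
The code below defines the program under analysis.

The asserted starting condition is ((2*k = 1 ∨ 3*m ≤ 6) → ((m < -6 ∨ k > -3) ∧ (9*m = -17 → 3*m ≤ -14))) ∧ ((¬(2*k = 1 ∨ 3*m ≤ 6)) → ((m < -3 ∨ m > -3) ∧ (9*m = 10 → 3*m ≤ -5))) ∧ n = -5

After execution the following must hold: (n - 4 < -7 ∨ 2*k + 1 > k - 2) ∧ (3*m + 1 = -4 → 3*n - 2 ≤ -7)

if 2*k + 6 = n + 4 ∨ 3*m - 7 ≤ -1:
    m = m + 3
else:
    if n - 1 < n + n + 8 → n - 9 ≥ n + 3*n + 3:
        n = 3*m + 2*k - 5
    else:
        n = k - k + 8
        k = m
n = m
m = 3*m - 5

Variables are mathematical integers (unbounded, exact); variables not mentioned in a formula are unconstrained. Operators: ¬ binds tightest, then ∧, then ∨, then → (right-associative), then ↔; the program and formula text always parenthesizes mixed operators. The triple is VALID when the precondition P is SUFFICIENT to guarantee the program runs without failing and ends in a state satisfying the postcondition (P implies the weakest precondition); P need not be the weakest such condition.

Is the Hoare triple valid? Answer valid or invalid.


Working backward. After the program, the postcondition (n - 4 < -7 ∨ 2*k + 1 > k - 2) ∧ (3*m + 1 = -4 → 3*n - 2 ≤ -7) must hold; in canonical form it is (n < -3 ∨ k > -3) ∧ (3*m = -5 → 3*n ≤ -5).
Before m := 3*m - 5: (n < -3 ∨ k > -3) ∧ (9*m = 10 → 3*n ≤ -5)
Before n := m: (m < -3 ∨ k > -3) ∧ (9*m = 10 → 3*m ≤ -5)
Then branch requires (m < -6 ∨ k > -3) ∧ (9*m = -17 → 3*m ≤ -14); else branch requires ((n > -9 → 3*n ≤ -12) → ((m < -3 ∨ k > -3) ∧ (9*m = 10 → 3*m ≤ -5))) ∧ ((¬(n > -9 → 3*n ≤ -12)) → ((m < -3 ∨ m > -3) ∧ (9*m = 10 → 3*m ≤ -5))).
Before the if: ((2*k = n - 2 ∨ 3*m ≤ 6) → ((m < -6 ∨ k > -3) ∧ (9*m = -17 → 3*m ≤ -14))) ∧ ((¬(2*k = n - 2 ∨ 3*m ≤ 6)) → (((n > -9 → 3*n ≤ -12) → ((m < -3 ∨ k > -3) ∧ (9*m = 10 → 3*m ≤ -5))) ∧ ((¬(n > -9 → 3*n ≤ -12)) → ((m < -3 ∨ m > -3) ∧ (9*m = 10 → 3*m ≤ -5)))))
The weakest precondition is ((2*k = n - 2 ∨ 3*m ≤ 6) → ((m < -6 ∨ k > -3) ∧ (9*m = -17 → 3*m ≤ -14))) ∧ ((¬(2*k = n - 2 ∨ 3*m ≤ 6)) → (((n > -9 → 3*n ≤ -12) → ((m < -3 ∨ k > -3) ∧ (9*m = 10 → 3*m ≤ -5))) ∧ ((¬(n > -9 → 3*n ≤ -12)) → ((m < -3 ∨ m > -3) ∧ (9*m = 10 → 3*m ≤ -5))))).
Check whether ((2*k = 1 ∨ 3*m ≤ 6) → ((m < -6 ∨ k > -3) ∧ (9*m = -17 → 3*m ≤ -14))) ∧ ((¬(2*k = 1 ∨ 3*m ≤ 6)) → ((m < -3 ∨ m > -3) ∧ (9*m = 10 → 3*m ≤ -5))) ∧ n = -5 implies it.
Countermodel: at the initial state k = -3, m = 3, n = -5, the precondition holds but the weakest precondition fails.
Answer: invalid


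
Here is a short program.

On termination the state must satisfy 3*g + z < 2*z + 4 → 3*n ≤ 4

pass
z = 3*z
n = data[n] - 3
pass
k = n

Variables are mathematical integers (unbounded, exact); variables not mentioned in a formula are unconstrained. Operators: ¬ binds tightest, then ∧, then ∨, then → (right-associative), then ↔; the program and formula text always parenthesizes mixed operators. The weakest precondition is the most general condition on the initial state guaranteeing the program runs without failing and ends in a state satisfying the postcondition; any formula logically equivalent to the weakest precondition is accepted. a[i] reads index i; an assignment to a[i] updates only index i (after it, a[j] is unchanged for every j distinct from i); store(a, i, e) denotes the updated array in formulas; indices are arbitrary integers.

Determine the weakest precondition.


Working backward. After the program, the postcondition 3*g + z < 2*z + 4 → 3*n ≤ 4 must hold; in canonical form it is 3*g < z + 4 → 3*n ≤ 4.
Before k := n: 3*g < z + 4 → 3*n ≤ 4
Before skip: 3*g < z + 4 → 3*n ≤ 4
Before n := data[n] - 3: 3*g < z + 4 → 3*data[n] ≤ 13
Before z := 3*z: 3*g < 3*z + 4 → 3*data[n] ≤ 13
Before skip: 3*g < 3*z + 4 → 3*data[n] ≤ 13
Answer: WP = 3*g < 3*z + 4 → 3*data[n] ≤ 13


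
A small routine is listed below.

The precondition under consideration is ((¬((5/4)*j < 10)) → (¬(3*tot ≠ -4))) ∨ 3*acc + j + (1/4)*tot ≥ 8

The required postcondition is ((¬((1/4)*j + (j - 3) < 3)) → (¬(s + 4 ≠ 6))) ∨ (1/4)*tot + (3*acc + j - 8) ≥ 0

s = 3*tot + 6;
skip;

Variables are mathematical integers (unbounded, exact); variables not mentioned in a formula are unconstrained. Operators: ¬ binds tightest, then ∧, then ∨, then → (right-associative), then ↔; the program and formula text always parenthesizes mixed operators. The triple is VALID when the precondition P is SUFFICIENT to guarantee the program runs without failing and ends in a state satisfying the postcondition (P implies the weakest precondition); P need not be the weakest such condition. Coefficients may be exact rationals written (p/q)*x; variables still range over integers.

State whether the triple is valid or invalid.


Working backward. After the program, the postcondition ((¬((1/4)*j + (j - 3) < 3)) → (¬(s + 4 ≠ 6))) ∨ (1/4)*tot + (3*acc + j - 8) ≥ 0 must hold; in canonical form it is ((¬((5/4)*j < 6)) → (¬(s ≠ 2))) ∨ 3*acc + j + (1/4)*tot ≥ 8.
Before skip: ((¬((5/4)*j < 6)) → (¬(s ≠ 2))) ∨ 3*acc + j + (1/4)*tot ≥ 8
Before s := 3*tot + 6: ((¬((5/4)*j < 6)) → (¬(3*tot ≠ -4))) ∨ 3*acc + j + (1/4)*tot ≥ 8
The weakest precondition is ((¬((5/4)*j < 6)) → (¬(3*tot ≠ -4))) ∨ 3*acc + j + (1/4)*tot ≥ 8.
Check whether ((¬((5/4)*j < 10)) → (¬(3*tot ≠ -4))) ∨ 3*acc + j + (1/4)*tot ≥ 8 implies it.
Countermodel: at the initial state acc = 0, j = 5, tot = 11, the precondition holds but the weakest precondition fails.
Answer: invalid


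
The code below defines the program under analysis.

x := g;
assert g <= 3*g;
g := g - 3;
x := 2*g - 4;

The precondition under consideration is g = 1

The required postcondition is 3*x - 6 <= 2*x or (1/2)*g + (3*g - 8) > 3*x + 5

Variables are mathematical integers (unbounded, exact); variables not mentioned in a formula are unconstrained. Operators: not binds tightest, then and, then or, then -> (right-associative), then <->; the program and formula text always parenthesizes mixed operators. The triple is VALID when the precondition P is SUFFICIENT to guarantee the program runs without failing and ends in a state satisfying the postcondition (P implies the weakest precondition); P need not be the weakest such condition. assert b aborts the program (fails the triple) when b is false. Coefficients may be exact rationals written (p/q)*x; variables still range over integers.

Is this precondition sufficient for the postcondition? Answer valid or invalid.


Working backward. After the program, the postcondition 3*x - 6 <= 2*x or (1/2)*g + (3*g - 8) > 3*x + 5 must hold; in canonical form it is x <= 6 or (7/2)*g > 3*x + 13.
Before x := 2*g - 4: 2*g <= 10 or (5/2)*g < -1
Before g := g - 3: 2*g <= 16 or (5/2)*g < 13/2
Before assert g <= 3*g: 2*g >= 0 and (2*g <= 16 or (5/2)*g < 13/2)
Before x := g: 2*g >= 0 and (2*g <= 16 or (5/2)*g < 13/2)
The weakest precondition is 2*g >= 0 and (2*g <= 16 or (5/2)*g < 13/2).
Check whether g = 1 implies it.
Every state satisfying the precondition satisfies the weakest precondition: the implication holds.
Answer: valid


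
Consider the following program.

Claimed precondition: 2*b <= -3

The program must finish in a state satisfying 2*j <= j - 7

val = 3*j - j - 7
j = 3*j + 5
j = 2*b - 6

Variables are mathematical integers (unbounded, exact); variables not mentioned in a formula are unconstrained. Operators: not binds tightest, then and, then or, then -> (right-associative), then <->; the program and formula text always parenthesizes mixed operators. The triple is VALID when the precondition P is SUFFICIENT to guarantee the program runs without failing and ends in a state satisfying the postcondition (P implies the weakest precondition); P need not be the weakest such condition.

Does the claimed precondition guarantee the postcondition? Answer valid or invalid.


Working backward. After the program, the postcondition 2*j <= j - 7 must hold; in canonical form it is j <= -7.
Before j := 2*b - 6: 2*b <= -1
Before j := 3*j + 5: 2*b <= -1
Before val := 3*j - j - 7: 2*b <= -1
The weakest precondition is 2*b <= -1.
Check whether 2*b <= -3 implies it.
Every state satisfying the precondition satisfies the weakest precondition: the implication holds.
Answer: valid


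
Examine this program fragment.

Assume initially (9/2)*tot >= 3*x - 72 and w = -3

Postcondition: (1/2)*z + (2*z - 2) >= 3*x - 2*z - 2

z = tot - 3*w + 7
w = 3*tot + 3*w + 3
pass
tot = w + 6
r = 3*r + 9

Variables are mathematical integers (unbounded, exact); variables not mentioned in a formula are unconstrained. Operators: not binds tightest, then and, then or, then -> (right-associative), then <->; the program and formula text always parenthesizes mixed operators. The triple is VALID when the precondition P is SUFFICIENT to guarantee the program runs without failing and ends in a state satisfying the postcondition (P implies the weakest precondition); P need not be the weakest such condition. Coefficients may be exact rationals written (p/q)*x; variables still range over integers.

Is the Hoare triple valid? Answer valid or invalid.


Working backward. After the program, the postcondition (1/2)*z + (2*z - 2) >= 3*x - 2*z - 2 must hold; in canonical form it is (9/2)*z >= 3*x.
Before r := 3*r + 9: (9/2)*z >= 3*x
Before tot := w + 6: (9/2)*z >= 3*x
Before skip: (9/2)*z >= 3*x
Before w := 3*tot + 3*w + 3: (9/2)*z >= 3*x
Before z := tot - 3*w + 7: (9/2)*tot >= (27/2)*w + 3*x - 63/2
The weakest precondition is (9/2)*tot >= (27/2)*w + 3*x - 63/2.
Check whether (9/2)*tot >= 3*x - 72 and w = -3 implies it.
Every state satisfying the precondition satisfies the weakest precondition: the implication holds.
Answer: valid


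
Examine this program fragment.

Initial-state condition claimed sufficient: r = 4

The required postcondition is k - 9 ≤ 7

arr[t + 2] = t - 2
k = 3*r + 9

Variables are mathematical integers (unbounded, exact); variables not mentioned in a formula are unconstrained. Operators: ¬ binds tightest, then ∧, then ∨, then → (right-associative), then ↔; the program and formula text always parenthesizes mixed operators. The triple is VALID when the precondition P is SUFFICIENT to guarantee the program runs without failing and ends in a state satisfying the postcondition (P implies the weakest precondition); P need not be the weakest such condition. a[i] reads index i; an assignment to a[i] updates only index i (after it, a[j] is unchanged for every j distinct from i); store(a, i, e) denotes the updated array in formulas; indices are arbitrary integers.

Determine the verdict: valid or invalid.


Working backward. After the program, the postcondition k - 9 ≤ 7 must hold; in canonical form it is k ≤ 16.
Before k := 3*r + 9: 3*r ≤ 7
Before arr[t + 2] := t - 2: 3*r ≤ 7
The weakest precondition is 3*r ≤ 7.
Check whether r = 4 implies it.
Countermodel: at the initial state r = 4, the precondition holds but the weakest precondition fails.
Answer: invalid


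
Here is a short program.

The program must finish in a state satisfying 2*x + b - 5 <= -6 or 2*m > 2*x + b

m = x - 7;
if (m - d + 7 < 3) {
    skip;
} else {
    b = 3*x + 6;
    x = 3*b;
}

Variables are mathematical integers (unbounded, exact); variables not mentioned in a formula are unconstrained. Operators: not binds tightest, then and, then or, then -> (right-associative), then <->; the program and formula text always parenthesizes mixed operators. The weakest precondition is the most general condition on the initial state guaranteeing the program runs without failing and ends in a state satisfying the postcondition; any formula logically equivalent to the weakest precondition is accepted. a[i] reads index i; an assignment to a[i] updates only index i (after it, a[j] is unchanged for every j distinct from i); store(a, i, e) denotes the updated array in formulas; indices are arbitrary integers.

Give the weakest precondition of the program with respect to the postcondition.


Working backward. After the program, the postcondition 2*x + b - 5 <= -6 or 2*m > 2*x + b must hold; in canonical form it is b + 2*x <= -1 or 2*m > b + 2*x.
Then branch requires b + 2*x <= -1 or 2*m > b + 2*x; else branch requires 21*x <= -43 or 2*m > 21*x + 42.
Before the if: (m < d - 4 -> (b + 2*x <= -1 or 2*m > b + 2*x)) and ((not (m < d - 4)) -> (21*x <= -43 or 2*m > 21*x + 42))
Before m := x - 7: (x < d + 3 -> (b + 2*x <= -1 or b < -14)) and ((not (x < d + 3)) -> (21*x <= -43 or 19*x < -56))
Answer: WP = (x < d + 3 -> (b + 2*x <= -1 or b < -14)) and ((not (x < d + 3)) -> (21*x <= -43 or 19*x < -56))
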